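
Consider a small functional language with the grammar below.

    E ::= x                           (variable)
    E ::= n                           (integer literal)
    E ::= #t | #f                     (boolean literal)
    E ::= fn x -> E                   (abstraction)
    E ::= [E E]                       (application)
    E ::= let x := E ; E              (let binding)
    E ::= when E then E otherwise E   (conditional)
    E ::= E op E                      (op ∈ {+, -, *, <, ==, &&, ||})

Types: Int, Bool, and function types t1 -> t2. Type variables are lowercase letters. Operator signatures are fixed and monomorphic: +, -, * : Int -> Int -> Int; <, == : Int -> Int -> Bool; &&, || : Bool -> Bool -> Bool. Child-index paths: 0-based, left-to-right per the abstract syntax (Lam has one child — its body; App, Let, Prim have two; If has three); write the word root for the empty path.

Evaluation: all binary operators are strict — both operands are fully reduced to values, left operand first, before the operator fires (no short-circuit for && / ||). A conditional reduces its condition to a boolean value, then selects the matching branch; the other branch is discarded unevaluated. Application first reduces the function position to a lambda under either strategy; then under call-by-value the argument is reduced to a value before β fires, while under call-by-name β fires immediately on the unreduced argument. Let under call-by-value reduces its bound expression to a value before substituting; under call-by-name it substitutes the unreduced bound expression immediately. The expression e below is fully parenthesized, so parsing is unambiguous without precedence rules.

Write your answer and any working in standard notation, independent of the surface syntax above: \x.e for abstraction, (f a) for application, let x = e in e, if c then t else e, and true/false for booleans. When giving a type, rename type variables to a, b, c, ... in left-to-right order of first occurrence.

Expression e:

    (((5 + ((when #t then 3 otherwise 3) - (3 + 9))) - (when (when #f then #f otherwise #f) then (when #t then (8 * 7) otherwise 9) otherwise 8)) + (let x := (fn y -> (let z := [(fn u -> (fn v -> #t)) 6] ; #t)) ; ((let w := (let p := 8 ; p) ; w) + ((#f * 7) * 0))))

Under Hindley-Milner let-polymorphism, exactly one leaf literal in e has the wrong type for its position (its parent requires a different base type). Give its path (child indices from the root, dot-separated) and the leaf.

Derivation:
  unify Int ~ Int
  unify Bool ~ Bool
  unify Int ~ Int
  unify Int ~ Int
  unify Int ~ Int
  unify Int ~ Int
  unify Int ~ Int
  unify Int ~ Int
  unify Int ~ Int
  unify Bool ~ Bool
  unify Bool ~ Bool
  unify Bool ~ Bool
  unify Bool ~ Bool
  unify Int ~ Int
  unify Int ~ Int
  unify Int ~ Int
  unify Int ~ Int
  unify Int ~ Int
  unify Int ~ Int
\v._ : c -> Bool
\u._ : b -> c -> Bool
  unify b -> c -> Bool ~ Int -> d
  unify b ~ Int
  unify c -> Bool ~ d
_ _ : c -> Bool
let z : forall. c -> Bool
\y._ : a -> Bool
let x : forall. a -> Bool
let p : Int
p : Int
let w : Int
w : Int
  unify Int ~ Int
  unify Bool ~ Int
  FAIL: mismatch Bool ~ Int

Answer: 1.1.1.0.0 : false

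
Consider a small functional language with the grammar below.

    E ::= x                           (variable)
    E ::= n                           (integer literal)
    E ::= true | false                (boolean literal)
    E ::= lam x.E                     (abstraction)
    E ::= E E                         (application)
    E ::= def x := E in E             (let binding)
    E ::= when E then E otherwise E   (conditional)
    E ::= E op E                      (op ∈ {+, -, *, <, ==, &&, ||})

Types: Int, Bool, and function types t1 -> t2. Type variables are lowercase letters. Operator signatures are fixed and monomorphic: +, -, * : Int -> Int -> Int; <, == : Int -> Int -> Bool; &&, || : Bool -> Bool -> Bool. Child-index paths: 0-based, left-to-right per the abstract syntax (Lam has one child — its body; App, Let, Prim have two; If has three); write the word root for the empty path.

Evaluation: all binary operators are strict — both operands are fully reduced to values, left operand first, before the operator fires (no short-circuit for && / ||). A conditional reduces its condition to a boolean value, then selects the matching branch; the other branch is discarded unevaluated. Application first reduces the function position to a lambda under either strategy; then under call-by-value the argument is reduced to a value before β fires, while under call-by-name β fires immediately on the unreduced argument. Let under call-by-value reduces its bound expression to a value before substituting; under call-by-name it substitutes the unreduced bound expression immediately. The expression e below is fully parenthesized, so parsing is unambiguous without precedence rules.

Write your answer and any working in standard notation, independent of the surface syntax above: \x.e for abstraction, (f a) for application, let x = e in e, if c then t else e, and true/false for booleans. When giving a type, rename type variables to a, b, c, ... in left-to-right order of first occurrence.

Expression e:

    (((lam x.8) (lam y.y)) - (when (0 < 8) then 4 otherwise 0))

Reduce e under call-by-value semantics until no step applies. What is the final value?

Answer: 4

Trace:
step 0: (((\x.8) (\y.y)) - (if (0 < 8) then 4 else 0))
step 1: [beta@0] (8 - (if (0 < 8) then 4 else 0))
step 2: [delta@1.0] (8 - (if true then 4 else 0))
step 3: [if@1] (8 - 4)
step 4: [delta@root] 4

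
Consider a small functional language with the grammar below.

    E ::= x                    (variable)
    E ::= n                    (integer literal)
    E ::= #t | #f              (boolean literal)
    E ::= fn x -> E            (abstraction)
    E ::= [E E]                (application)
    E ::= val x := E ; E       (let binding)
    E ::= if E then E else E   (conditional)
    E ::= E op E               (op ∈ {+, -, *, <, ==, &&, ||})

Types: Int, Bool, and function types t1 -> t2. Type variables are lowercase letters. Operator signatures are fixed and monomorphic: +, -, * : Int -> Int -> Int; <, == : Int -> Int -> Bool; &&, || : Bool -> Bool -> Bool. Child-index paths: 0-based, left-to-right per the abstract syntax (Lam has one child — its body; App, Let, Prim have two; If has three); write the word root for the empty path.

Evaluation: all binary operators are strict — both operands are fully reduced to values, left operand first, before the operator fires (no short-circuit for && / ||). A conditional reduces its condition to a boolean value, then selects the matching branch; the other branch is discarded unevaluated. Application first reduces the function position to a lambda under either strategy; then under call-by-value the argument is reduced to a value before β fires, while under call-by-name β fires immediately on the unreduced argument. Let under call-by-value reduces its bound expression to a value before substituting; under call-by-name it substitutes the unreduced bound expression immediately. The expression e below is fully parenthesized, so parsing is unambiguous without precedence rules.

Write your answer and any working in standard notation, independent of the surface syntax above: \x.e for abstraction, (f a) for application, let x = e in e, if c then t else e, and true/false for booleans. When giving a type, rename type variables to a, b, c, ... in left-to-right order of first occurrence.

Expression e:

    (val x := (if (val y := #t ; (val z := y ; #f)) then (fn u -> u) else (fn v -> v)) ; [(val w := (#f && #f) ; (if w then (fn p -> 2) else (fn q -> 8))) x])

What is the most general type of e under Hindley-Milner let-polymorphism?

Trace:
let y : Bool
y : Bool
let z : Bool
  unify Bool ~ Bool
u : a
\u._ : a -> a
v : b
\v._ : b -> b
  unify a -> a ~ b -> b
  unify a ~ b
  unify b ~ b
let x : forall. b -> b
  unify Bool ~ Bool
  unify Bool ~ Bool
let w : Bool
w : Bool
  unify Bool ~ Bool
\p._ : c -> Int
\q._ : d -> Int
  unify c -> Int ~ d -> Int
  unify c ~ d
  unify Int ~ Int
x : e -> e
  unify d -> Int ~ (e -> e) -> f
  unify d ~ e -> e
  unify Int ~ f
_ _ : Int

Answer: Int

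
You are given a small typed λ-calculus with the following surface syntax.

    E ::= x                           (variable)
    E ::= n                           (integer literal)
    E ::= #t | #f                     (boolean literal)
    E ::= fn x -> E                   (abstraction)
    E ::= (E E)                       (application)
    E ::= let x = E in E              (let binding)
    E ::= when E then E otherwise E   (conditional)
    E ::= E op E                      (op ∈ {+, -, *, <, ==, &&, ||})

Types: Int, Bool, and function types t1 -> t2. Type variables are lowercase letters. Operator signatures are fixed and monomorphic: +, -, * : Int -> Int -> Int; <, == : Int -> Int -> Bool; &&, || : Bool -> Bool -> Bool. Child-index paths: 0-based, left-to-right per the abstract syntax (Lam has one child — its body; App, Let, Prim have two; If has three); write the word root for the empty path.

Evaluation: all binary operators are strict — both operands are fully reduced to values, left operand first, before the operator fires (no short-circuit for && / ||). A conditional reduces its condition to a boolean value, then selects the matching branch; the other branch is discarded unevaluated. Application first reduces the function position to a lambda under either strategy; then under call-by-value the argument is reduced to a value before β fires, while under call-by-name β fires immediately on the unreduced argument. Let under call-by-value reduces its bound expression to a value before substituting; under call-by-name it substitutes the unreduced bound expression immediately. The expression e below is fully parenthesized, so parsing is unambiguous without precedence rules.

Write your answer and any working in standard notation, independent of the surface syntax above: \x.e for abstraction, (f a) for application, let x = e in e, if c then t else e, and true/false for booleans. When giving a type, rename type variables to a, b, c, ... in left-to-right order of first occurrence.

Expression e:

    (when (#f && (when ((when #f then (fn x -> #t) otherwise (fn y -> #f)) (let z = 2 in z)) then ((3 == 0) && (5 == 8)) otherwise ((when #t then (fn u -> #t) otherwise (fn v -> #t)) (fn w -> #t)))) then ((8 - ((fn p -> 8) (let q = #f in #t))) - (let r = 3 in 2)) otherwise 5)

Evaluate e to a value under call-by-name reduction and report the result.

Working:
step 0: (if (false && (if ((if false then (\x.true) else (\y.false)) (let z = 2 in z)) then ((3 == 0) && (5 == 8)) else ((if true then (\u.true) else (\v.true)) (\w.true)))) then ((8 - ((\p.8) (let q = false in true))) - (let r = 3 in 2)) else 5)
step 1: [if@0.1.0.0] (if (false && (if ((\y.false) (let z = 2 in z)) then ((3 == 0) && (5 == 8)) else ((if true then (\u.true) else (\v.true)) (\w.true)))) then ((8 - ((\p.8) (let q = false in true))) - (let r = 3 in 2)) else 5)
step 2: [beta@0.1.0] (if (false && (if false then ((3 == 0) && (5 == 8)) else ((if true then (\u.true) else (\v.true)) (\w.true)))) then ((8 - ((\p.8) (let q = false in true))) - (let r = 3 in 2)) else 5)
step 3: [if@0.1] (if (false && ((if true then (\u.true) else (\v.true)) (\w.true))) then ((8 - ((\p.8) (let q = false in true))) - (let r = 3 in 2)) else 5)
step 4: [if@0.1.0] (if (false && ((\u.true) (\w.true))) then ((8 - ((\p.8) (let q = false in true))) - (let r = 3 in 2)) else 5)
step 5: [beta@0.1] (if (false && true) then ((8 - ((\p.8) (let q = false in true))) - (let r = 3 in 2)) else 5)
step 6: [delta@0] (if false then ((8 - ((\p.8) (let q = false in true))) - (let r = 3 in 2)) else 5)
step 7: [if@root] 5

Answer: 5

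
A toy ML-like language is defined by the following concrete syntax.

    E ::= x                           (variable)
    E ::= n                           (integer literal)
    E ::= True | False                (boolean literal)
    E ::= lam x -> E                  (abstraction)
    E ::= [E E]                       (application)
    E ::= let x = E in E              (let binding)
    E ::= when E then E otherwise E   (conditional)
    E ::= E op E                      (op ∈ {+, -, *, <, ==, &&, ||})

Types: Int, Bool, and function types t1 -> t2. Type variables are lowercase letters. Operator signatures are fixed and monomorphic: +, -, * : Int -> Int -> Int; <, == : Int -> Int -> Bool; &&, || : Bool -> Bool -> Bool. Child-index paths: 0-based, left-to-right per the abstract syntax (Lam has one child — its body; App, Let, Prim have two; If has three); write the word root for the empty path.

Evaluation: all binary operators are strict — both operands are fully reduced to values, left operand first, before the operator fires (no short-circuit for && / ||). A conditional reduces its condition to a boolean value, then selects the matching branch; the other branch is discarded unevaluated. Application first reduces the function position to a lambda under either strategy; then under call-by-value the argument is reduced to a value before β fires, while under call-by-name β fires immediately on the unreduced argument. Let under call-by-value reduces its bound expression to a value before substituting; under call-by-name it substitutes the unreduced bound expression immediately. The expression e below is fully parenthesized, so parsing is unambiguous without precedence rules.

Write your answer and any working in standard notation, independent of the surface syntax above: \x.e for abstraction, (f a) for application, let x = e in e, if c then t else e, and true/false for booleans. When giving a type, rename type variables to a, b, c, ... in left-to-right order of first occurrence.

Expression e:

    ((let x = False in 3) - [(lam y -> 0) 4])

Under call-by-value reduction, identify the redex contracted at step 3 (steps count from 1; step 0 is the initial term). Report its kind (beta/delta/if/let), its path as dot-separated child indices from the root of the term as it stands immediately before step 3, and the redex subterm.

Answer: delta at root : (3 - 0)

Derivation:
step 0: ((let x = false in 3) - ((\y.0) 4))
step 1: [let@0] (3 - ((\y.0) 4))
step 2: [beta@1] (3 - 0)
step 3: [delta@root] 3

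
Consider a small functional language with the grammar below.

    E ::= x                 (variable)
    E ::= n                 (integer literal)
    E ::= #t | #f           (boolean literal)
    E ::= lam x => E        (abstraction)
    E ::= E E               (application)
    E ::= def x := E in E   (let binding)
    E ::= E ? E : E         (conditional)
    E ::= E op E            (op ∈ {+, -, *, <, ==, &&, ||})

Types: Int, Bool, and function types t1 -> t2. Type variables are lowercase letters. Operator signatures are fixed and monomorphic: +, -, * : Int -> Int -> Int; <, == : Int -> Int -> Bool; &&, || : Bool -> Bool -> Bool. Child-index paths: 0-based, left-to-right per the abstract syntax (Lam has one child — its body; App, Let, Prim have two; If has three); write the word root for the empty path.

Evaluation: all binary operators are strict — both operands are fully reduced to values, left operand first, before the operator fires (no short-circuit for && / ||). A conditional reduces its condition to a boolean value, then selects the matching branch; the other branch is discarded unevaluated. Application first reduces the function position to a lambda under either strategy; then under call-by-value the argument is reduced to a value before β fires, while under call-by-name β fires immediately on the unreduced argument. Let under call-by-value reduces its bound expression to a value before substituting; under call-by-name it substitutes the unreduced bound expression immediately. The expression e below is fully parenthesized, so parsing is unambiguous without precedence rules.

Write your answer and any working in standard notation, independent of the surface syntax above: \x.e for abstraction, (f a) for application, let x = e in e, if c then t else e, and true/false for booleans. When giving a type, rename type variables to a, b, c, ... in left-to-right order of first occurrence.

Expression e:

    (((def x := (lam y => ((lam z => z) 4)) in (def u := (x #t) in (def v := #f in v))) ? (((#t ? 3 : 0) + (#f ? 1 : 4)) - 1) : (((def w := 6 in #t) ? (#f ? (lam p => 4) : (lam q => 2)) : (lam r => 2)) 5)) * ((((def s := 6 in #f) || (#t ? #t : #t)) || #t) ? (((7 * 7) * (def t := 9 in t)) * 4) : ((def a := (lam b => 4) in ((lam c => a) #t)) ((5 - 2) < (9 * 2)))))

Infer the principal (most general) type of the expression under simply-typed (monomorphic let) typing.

Answer: Int

Derivation:
z : b
\z._ : b -> b
  unify b -> b ~ Int -> c
  unify b ~ Int
  unify Int ~ c
_ _ : Int
\y._ : a -> Int
let x : a -> Int
x : a -> Int
  unify a -> Int ~ Bool -> d
  unify a ~ Bool
  unify Int ~ d
_ _ : Int
let u : Int
let v : Bool
v : Bool
  unify Bool ~ Bool
  unify Bool ~ Bool
  unify Int ~ Int
  unify Int ~ Int
  unify Bool ~ Bool
  unify Int ~ Int
  unify Int ~ Int
  unify Int ~ Int
  unify Int ~ Int
let w : Int
  unify Bool ~ Bool
  unify Bool ~ Bool
\p._ : e -> Int
\q._ : f -> Int
  unify e -> Int ~ f -> Int
  unify e ~ f
  unify Int ~ Int
\r._ : g -> Int
  unify f -> Int ~ g -> Int
  unify f ~ g
  unify Int ~ Int
  unify g -> Int ~ Int -> h
  unify g ~ Int
  unify Int ~ h
_ _ : Int
  unify Int ~ Int
  unify Int ~ Int
let s : Int
  unify Bool ~ Bool
  unify Bool ~ Bool
  unify Bool ~ Bool
  unify Bool ~ Bool
  unify Bool ~ Bool
  unify Bool ~ Bool
  unify Bool ~ Bool
  unify Int ~ Int
  unify Int ~ Int
  unify Int ~ Int
let t : Int
t : Int
  unify Int ~ Int
  unify Int ~ Int
  unify Int ~ Int
\b._ : i -> Int
let a : i -> Int
a : i -> Int
\c._ : j -> i -> Int
  unify j -> i -> Int ~ Bool -> k
  unify j ~ Bool
  unify i -> Int ~ k
_ _ : i -> Int
  unify Int ~ Int
  unify Int ~ Int
  unify Int ~ Int
  unify Int ~ Int
  unify Int ~ Int
  unify Int ~ Int
  unify i -> Int ~ Bool -> l
  unify i ~ Bool
  unify Int ~ l
_ _ : Int
  unify Int ~ Int
  unify Int ~ Int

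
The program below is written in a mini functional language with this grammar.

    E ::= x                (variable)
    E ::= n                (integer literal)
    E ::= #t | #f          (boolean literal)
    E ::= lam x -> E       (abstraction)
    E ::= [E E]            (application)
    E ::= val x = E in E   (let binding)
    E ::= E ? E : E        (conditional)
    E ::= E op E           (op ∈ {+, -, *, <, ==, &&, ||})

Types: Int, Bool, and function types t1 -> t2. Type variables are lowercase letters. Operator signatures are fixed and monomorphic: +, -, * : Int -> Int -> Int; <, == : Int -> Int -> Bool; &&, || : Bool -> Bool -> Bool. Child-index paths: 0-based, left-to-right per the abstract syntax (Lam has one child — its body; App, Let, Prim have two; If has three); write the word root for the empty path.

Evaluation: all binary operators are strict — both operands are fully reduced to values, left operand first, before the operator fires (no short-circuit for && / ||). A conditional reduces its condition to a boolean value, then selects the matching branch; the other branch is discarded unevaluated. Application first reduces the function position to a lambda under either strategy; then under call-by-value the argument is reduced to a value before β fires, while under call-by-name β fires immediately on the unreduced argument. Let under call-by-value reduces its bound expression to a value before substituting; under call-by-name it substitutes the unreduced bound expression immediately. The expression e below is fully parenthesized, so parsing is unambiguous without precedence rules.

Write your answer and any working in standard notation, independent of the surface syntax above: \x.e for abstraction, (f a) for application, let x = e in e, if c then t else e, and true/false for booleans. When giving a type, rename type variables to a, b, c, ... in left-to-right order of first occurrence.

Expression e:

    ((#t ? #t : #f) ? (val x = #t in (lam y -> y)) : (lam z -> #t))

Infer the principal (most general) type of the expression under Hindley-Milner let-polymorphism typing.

Trace:
  unify Bool ~ Bool
  unify Bool ~ Bool
  unify Bool ~ Bool
let x : Bool
y : a
\y._ : a -> a
\z._ : b -> Bool
  unify a -> a ~ b -> Bool
  unify a ~ b
  unify b ~ Bool

Answer: Bool -> Bool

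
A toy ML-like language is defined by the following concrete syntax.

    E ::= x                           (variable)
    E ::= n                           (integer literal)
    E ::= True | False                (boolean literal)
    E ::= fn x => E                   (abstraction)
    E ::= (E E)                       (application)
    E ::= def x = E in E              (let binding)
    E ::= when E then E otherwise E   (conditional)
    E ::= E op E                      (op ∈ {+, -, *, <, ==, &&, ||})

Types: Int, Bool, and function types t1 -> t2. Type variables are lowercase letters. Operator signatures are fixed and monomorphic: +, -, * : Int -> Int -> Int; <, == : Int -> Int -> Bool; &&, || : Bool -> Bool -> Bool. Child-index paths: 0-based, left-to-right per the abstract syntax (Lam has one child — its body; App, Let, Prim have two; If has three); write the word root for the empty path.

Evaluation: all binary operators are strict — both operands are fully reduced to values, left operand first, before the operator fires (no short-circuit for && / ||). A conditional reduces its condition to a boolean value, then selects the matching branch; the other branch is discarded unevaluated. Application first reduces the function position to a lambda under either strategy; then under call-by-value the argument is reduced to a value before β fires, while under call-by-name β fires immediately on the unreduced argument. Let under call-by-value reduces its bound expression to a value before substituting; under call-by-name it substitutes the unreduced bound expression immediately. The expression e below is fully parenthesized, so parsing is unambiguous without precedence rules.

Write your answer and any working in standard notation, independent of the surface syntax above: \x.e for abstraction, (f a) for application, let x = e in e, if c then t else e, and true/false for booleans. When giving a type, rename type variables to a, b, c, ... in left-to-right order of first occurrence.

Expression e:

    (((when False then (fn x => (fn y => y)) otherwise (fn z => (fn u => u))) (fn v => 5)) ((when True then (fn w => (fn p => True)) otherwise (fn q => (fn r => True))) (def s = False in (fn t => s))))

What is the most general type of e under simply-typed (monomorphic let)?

Working:
  unify Bool ~ Bool
y : b
\y._ : b -> b
\x._ : a -> b -> b
u : d
\u._ : d -> d
\z._ : c -> d -> d
  unify a -> b -> b ~ c -> d -> d
  unify a ~ c
  unify b -> b ~ d -> d
  unify b ~ d
  unify d ~ d
\v._ : e -> Int
  unify c -> d -> d ~ (e -> Int) -> f
  unify c ~ e -> Int
  unify d -> d ~ f
_ _ : d -> d
  unify Bool ~ Bool
\p._ : h -> Bool
\w._ : g -> h -> Bool
\r._ : j -> Bool
\q._ : i -> j -> Bool
  unify g -> h -> Bool ~ i -> j -> Bool
  unify g ~ i
  unify h -> Bool ~ j -> Bool
  unify h ~ j
  unify Bool ~ Bool
let s : Bool
s : Bool
\t._ : k -> Bool
  unify i -> j -> Bool ~ (k -> Bool) -> l
  unify i ~ k -> Bool
  unify j -> Bool ~ l
_ _ : j -> Bool
  unify d -> d ~ (j -> Bool) -> m
  unify d ~ j -> Bool
  unify j -> Bool ~ m
_ _ : j -> Bool

Answer: a -> Bool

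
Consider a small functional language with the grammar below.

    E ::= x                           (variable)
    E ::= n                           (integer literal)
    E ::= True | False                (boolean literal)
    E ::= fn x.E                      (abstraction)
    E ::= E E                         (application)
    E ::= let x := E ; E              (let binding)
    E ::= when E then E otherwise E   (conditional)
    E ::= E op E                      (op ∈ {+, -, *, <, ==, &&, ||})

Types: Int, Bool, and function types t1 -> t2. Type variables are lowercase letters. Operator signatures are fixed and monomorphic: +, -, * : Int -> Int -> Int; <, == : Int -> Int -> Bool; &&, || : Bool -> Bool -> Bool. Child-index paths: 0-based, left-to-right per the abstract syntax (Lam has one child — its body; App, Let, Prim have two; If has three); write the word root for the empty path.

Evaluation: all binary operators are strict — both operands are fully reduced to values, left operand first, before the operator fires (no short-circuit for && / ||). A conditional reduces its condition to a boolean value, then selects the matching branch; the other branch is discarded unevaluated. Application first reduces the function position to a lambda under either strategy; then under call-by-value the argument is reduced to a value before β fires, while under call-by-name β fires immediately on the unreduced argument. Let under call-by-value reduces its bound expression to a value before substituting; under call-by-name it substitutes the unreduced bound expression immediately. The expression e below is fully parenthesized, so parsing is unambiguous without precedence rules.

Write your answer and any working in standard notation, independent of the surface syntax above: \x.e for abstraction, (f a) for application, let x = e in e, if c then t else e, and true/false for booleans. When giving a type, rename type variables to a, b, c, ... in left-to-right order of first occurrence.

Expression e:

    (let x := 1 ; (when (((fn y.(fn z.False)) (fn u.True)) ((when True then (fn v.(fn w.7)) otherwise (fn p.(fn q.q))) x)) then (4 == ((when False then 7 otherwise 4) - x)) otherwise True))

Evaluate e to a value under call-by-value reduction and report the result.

Working:
step 0: (let x = 1 in (if (((\y.(\z.false)) (\u.true)) ((if true then (\v.(\w.7)) else (\p.(\q.q))) x)) then (4 == ((if false then 7 else 4) - x)) else true))
step 1: [let@root] (if (((\y.(\z.false)) (\u.true)) ((if true then (\v.(\w.7)) else (\p.(\q.q))) 1)) then (4 == ((if false then 7 else 4) - 1)) else true)
step 2: [beta@0.0] (if ((\z.false) ((if true then (\v.(\w.7)) else (\p.(\q.q))) 1)) then (4 == ((if false then 7 else 4) - 1)) else true)
step 3: [if@0.1.0] (if ((\z.false) ((\v.(\w.7)) 1)) then (4 == ((if false then 7 else 4) - 1)) else true)
step 4: [beta@0.1] (if ((\z.false) (\w.7)) then (4 == ((if false then 7 else 4) - 1)) else true)
step 5: [beta@0] (if false then (4 == ((if false then 7 else 4) - 1)) else true)
step 6: [if@root] true

Answer: true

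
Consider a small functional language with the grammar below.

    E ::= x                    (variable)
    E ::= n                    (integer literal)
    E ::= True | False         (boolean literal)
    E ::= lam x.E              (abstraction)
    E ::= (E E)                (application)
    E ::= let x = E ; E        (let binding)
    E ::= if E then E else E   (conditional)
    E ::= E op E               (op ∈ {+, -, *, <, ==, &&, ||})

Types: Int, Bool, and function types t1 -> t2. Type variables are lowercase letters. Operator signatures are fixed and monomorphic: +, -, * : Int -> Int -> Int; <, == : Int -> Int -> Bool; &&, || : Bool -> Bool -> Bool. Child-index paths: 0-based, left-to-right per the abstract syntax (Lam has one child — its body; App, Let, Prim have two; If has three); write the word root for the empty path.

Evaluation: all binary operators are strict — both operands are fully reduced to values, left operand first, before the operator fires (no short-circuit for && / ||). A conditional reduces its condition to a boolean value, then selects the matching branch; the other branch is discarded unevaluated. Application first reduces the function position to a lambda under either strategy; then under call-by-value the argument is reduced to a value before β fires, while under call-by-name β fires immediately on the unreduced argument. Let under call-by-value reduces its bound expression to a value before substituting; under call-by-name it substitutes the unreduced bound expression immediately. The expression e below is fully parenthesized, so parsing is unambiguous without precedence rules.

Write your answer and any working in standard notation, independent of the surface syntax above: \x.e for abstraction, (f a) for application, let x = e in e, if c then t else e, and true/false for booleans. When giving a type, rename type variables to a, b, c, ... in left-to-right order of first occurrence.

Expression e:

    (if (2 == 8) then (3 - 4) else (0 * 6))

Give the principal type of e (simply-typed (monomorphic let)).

Answer: Int

Derivation:
  unify Int ~ Int
  unify Int ~ Int
  unify Bool ~ Bool
  unify Int ~ Int
  unify Int ~ Int
  unify Int ~ Int
  unify Int ~ Int
  unify Int ~ Int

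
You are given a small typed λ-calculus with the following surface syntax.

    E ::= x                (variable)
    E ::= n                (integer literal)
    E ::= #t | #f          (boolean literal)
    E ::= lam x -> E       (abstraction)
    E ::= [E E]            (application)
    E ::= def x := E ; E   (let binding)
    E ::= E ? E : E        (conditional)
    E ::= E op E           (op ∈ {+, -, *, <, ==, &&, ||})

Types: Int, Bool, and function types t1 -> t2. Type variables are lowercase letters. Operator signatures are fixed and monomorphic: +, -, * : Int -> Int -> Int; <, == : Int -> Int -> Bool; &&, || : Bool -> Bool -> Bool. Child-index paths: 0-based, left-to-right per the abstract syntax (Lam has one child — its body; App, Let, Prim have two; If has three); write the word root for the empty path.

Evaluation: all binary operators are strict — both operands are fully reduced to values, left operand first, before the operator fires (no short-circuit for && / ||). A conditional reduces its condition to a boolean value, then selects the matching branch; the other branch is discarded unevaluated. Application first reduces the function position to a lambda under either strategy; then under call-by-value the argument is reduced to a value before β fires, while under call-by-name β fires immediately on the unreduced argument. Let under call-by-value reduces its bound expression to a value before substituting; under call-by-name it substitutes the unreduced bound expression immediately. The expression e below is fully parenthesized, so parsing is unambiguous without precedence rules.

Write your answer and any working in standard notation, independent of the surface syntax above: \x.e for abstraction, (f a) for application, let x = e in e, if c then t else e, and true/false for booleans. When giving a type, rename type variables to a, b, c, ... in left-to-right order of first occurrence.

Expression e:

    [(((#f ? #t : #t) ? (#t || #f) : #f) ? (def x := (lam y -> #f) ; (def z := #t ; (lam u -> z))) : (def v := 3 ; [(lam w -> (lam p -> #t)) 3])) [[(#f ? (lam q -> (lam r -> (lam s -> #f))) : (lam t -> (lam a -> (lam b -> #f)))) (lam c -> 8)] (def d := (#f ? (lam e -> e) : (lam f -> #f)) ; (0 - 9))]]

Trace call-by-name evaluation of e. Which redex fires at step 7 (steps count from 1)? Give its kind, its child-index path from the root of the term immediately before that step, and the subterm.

Derivation:
step 0: ((if (if (if false then true else true) then (true || false) else false) then (let x = (\y.false) in (let z = true in (\u.z))) else (let v = 3 in ((\w.(\p.true)) 3))) (((if false then (\q.(\r.(\s.false))) else (\t.(\a.(\b.false)))) (\c.8)) (let d = (if false then (\e.e) else (\f.false)) in (0 - 9))))
step 1: [if@0.0.0] ((if (if true then (true || false) else false) then (let x = (\y.false) in (let z = true in (\u.z))) else (let v = 3 in ((\w.(\p.true)) 3))) (((if false then (\q.(\r.(\s.false))) else (\t.(\a.(\b.false)))) (\c.8)) (let d = (if false then (\e.e) else (\f.false)) in (0 - 9))))
step 2: [if@0.0] ((if (true || false) then (let x = (\y.false) in (let z = true in (\u.z))) else (let v = 3 in ((\w.(\p.true)) 3))) (((if false then (\q.(\r.(\s.false))) else (\t.(\a.(\b.false)))) (\c.8)) (let d = (if false then (\e.e) else (\f.false)) in (0 - 9))))
step 3: [delta@0.0] ((if true then (let x = (\y.false) in (let z = true in (\u.z))) else (let v = 3 in ((\w.(\p.true)) 3))) (((if false then (\q.(\r.(\s.false))) else (\t.(\a.(\b.false)))) (\c.8)) (let d = (if false then (\e.e) else (\f.false)) in (0 - 9))))
step 4: [if@0] ((let x = (\y.false) in (let z = true in (\u.z))) (((if false then (\q.(\r.(\s.false))) else (\t.(\a.(\b.false)))) (\c.8)) (let d = (if false then (\e.e) else (\f.false)) in (0 - 9))))
step 5: [let@0] ((let z = true in (\u.z)) (((if false then (\q.(\r.(\s.false))) else (\t.(\a.(\b.false)))) (\c.8)) (let d = (if false then (\e.e) else (\f.false)) in (0 - 9))))
step 6: [let@0] ((\u.true) (((if false then (\q.(\r.(\s.false))) else (\t.(\a.(\b.false)))) (\c.8)) (let d = (if false then (\e.e) else (\f.false)) in (0 - 9))))
step 7: [beta@root] true

Answer: beta at root : ((\u.true) (((if false then (\q.(\r.(\s.false))) else (\t.(\a.(\b.false)))) (\c.8)) (let d = (if false then (\e.e) else (\f.false)) in (0 - 9))))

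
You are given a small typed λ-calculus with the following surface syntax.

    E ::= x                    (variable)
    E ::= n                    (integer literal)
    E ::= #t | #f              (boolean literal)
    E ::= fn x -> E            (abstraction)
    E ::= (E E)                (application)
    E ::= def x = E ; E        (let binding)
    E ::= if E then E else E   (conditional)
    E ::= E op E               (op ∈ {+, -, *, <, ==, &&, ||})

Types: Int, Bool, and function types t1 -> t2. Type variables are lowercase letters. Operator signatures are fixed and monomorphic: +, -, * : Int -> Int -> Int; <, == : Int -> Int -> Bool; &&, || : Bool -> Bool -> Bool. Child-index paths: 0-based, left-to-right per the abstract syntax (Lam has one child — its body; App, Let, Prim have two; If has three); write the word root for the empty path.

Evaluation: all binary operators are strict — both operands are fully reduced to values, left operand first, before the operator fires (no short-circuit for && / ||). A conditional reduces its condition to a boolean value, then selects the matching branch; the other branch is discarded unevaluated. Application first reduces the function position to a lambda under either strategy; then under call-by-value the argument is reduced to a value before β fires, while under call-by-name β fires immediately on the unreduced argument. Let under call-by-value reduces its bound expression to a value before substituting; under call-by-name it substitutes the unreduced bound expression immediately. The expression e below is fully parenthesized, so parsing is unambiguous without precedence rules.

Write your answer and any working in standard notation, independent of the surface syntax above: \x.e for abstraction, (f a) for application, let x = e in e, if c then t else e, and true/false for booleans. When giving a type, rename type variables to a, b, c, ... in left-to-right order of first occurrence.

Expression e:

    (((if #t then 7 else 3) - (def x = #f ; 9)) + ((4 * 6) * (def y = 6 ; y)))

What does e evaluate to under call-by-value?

Working:
step 0: (((if true then 7 else 3) - (let x = false in 9)) + ((4 * 6) * (let y = 6 in y)))
step 1: [if@0.0] ((7 - (let x = false in 9)) + ((4 * 6) * (let y = 6 in y)))
step 2: [let@0.1] ((7 - 9) + ((4 * 6) * (let y = 6 in y)))
step 3: [delta@0] (-2 + ((4 * 6) * (let y = 6 in y)))
step 4: [delta@1.0] (-2 + (24 * (let y = 6 in y)))
step 5: [let@1.1] (-2 + (24 * 6))
step 6: [delta@1] (-2 + 144)
step 7: [delta@root] 142

Answer: 142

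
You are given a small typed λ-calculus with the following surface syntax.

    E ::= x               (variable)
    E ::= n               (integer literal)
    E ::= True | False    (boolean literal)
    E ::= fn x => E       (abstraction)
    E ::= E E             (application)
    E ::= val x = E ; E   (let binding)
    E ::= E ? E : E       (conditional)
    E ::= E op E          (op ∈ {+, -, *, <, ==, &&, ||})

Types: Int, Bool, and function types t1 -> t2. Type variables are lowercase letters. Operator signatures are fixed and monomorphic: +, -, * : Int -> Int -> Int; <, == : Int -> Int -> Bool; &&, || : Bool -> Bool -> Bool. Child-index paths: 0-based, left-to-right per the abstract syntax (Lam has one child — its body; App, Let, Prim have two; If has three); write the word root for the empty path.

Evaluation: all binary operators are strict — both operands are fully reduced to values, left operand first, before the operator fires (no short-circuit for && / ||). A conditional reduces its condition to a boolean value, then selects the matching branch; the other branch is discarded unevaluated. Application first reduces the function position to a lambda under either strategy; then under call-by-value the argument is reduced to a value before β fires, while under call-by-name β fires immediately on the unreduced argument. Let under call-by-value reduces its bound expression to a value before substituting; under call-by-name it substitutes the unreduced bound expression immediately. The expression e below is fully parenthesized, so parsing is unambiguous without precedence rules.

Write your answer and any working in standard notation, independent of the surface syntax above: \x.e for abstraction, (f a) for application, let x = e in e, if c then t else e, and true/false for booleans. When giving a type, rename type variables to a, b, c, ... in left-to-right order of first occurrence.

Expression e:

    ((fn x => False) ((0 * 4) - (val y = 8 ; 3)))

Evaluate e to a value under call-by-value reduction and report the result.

Answer: false

Derivation:
step 0: ((\x.false) ((0 * 4) - (let y = 8 in 3)))
step 1: [delta@1.0] ((\x.false) (0 - (let y = 8 in 3)))
step 2: [let@1.1] ((\x.false) (0 - 3))
step 3: [delta@1] ((\x.false) -3)
step 4: [beta@root] false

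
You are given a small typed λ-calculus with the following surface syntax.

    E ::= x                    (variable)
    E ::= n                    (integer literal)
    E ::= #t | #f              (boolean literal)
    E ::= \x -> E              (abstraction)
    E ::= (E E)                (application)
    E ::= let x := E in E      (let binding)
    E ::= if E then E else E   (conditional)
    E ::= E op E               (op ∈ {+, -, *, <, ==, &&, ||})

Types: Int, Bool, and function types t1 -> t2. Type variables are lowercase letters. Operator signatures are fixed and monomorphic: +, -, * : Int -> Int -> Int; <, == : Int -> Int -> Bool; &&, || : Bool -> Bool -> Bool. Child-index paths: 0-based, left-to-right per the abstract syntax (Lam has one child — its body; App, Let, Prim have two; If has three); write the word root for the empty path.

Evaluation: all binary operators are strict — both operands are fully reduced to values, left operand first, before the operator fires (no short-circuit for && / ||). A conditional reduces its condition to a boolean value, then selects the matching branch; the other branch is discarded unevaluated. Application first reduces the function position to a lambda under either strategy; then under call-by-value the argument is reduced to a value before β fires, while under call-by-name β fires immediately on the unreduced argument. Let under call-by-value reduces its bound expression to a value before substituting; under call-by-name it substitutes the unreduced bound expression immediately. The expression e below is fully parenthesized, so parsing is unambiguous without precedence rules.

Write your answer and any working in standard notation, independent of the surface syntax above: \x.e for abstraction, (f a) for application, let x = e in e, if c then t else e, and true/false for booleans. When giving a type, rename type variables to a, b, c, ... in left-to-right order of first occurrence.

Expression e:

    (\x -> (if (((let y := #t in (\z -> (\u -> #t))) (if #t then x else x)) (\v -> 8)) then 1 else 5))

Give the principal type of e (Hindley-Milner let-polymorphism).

Answer: a -> Int

Trace:
let y : Bool
\u._ : c -> Bool
\z._ : b -> c -> Bool
  unify Bool ~ Bool
x : a
x : a
  unify a ~ a
  unify b -> c -> Bool ~ a -> d
  unify b ~ a
  unify c -> Bool ~ d
_ _ : c -> Bool
\v._ : e -> Int
  unify c -> Bool ~ (e -> Int) -> f
  unify c ~ e -> Int
  unify Bool ~ f
_ _ : Bool
  unify Bool ~ Bool
  unify Int ~ Int
\x._ : a -> Int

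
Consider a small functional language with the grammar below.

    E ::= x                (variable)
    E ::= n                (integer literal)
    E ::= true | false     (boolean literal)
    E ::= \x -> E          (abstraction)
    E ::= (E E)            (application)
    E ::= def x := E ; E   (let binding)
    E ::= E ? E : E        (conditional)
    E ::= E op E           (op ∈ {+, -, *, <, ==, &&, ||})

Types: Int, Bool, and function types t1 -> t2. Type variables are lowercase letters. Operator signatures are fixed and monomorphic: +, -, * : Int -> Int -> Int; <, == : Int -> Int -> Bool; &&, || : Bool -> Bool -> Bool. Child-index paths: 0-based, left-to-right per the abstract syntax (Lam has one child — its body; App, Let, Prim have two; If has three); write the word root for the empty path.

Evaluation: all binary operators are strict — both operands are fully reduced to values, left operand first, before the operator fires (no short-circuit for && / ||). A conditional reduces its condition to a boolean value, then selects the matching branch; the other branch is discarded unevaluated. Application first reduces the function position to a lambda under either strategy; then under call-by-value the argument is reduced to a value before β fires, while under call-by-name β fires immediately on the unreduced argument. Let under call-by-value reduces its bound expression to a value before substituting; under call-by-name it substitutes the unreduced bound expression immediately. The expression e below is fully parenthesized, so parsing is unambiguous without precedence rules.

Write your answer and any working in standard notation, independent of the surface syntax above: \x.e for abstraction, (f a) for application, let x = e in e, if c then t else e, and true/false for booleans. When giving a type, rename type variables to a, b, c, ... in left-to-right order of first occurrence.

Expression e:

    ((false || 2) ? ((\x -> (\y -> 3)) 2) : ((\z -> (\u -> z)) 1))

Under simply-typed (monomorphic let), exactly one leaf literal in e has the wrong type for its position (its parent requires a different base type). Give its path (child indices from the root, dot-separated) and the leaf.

Answer: 0.1 : 2

Working:
  unify Bool ~ Bool
  unify Int ~ Bool
  FAIL: mismatch Int ~ Bool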